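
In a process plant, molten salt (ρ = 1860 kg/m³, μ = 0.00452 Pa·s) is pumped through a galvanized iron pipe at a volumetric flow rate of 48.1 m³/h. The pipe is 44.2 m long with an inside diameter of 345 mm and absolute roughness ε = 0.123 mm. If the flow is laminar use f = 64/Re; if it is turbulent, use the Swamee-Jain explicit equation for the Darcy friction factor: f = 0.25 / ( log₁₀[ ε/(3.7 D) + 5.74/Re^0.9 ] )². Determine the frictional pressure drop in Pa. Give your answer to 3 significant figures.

Q = 48.1 m³/h = 48.1/3600 = 0.01336 m³/s.
Cross-sectional area A = πD²/4 = π(0.345)²/4 = 0.09348 m²; mean velocity V = Q/A = 0.01336/0.09348 = 0.1429 m/s.
Reynolds number Re = ρVD/μ = 1860 · 0.1429 · 0.345 / 0.00452 = 2.029e+04.
Re > 4000 → turbulent. Relative roughness ε/D = 0.000123/0.345 = 0.000357. Swamee-Jain: f = 0.25/(log₁₀[0.000357/3.7 + 5.74/2.029e+04^0.9])² = 0.25/(log₁₀[9.64e-05 + 0.000763])² = 0.25/(-3.066)² = 0.02659.
Darcy-Weisbach: ΔP = f(L/D)(ρV²/2) = 0.02659·(44.2/0.345)·(1860·0.1429²/2) = 0.02659·128.1·19 = 64.73 Pa.

ΔP ≈ 64.7 Pa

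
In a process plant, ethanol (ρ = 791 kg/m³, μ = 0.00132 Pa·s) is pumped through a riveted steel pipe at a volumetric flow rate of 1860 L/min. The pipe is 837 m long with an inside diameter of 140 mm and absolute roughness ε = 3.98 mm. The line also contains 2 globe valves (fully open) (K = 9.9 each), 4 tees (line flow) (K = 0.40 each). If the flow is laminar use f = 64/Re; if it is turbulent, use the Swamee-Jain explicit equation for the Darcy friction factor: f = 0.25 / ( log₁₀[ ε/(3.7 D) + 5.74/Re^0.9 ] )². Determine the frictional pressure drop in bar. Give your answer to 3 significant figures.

Q = 1860 L/min = 1860/60000 = 0.031 m³/s.
Cross-sectional area A = πD²/4 = π(0.14)²/4 = 0.01539 m²; mean velocity V = Q/A = 0.031/0.01539 = 2.014 m/s.
Reynolds number Re = ρVD/μ = 791 · 2.014 · 0.14 / 0.00132 = 1.689e+05.
Re > 4000 → turbulent. Relative roughness ε/D = 0.00398/0.14 = 0.0284. Swamee-Jain: f = 0.25/(log₁₀[0.0284/3.7 + 5.74/1.689e+05^0.9])² = 0.25/(log₁₀[0.00768 + 0.000113])² = 0.25/(-2.108)² = 0.05625.
Total minor-loss coefficient ΣK = 2·9.9 + 4·0.4 = 21.4.
ΔP = [f·L/D + ΣK]·(ρV²/2) = [0.05625·837/0.14 + 21.4]·(791·2.014²/2) = [336.3 + 21.4]·1604 = 5.738e+05 Pa.
ΔP = 5.738e+05 Pa = 5.74 bar.

ΔP ≈ 5.74 bar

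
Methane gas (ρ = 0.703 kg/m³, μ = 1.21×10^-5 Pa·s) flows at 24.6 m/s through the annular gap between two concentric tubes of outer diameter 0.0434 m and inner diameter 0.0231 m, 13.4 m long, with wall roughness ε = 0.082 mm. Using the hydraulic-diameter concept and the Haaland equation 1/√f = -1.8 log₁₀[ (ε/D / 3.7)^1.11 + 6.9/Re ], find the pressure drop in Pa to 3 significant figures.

ΔP ≈ 4440 Pa

Hydraulic diameter D_h = 4A/P = D_o - D_i = 0.0434 - 0.0231 = 0.0203 m.
Re = ρVD_h/μ = 0.703·24.6·0.0203/1.21e-05 = 2.901e+04.
ε/D_h = 8.2e-05/0.0203 = 0.00404; Haaland gives 1/√f = -1.8 log₁₀[0.000516+0.000238] = 5.621, so f = 0.03165.
ΔP = f(L/D_h)(ρV²/2) = 0.03165·13.4/0.0203·212.7 = 4443 Pa.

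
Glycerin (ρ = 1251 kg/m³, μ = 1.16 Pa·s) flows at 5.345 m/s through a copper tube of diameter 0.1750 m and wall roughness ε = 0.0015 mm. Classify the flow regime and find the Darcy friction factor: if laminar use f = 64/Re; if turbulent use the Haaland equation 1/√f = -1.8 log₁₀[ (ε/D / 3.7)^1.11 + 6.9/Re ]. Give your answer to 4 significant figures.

Re = ρVD/μ = 1251·5.345·0.175/1.16 = 1009.
Re < 2300 → laminar, so f = 64/Re = 0.06344 (roughness is irrelevant in laminar flow).

f ≈ 0.06344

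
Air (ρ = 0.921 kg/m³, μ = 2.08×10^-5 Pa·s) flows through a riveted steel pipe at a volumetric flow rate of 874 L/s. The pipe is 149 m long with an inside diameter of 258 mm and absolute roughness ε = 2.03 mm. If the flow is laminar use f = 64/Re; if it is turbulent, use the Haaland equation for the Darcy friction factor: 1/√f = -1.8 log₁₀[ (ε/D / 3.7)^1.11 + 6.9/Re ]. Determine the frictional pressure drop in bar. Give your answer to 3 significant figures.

Q = 874 L/s = 874/1000 = 0.874 m³/s.
Cross-sectional area A = πD²/4 = π(0.258)²/4 = 0.05228 m²; mean velocity V = Q/A = 0.874/0.05228 = 16.72 m/s.
Reynolds number Re = ρVD/μ = 0.921 · 16.72 · 0.258 / 2.08e-05 = 1.91e+05.
Re > 4000 → turbulent. Relative roughness ε/D = 0.00203/0.258 = 0.00787. Haaland: 1/√f = -1.8 log₁₀[(0.00787/3.7)^1.11 + 6.9/1.91e+05] = -1.8 log₁₀[0.00108 + 3.61e-05] = 5.314, so f = 0.03542.
Darcy-Weisbach: ΔP = f(L/D)(ρV²/2) = 0.03542·(149/0.258)·(0.921·16.72²/2) = 0.03542·577.5·128.7 = 2633 Pa.
ΔP = 2633 Pa = 0.0263 bar.

ΔP ≈ 0.0263 bar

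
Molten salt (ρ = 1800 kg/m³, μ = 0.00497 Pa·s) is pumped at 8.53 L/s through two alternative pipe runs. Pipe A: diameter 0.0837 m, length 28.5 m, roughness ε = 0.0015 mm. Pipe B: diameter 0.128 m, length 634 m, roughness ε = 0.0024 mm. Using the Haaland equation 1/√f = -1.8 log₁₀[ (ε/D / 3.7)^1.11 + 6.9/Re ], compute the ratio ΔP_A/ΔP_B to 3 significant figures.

Pipe A: V = Q/A = 0.00853/0.005502 = 1.55 m/s; Re = 4.699e+04; ε/D = 1.79e-05; Haaland → f = 0.02105; ΔP_A = f(L/D)(ρV²/2) = 1.55e+04 Pa.
Pipe B: V = Q/A = 0.00853/0.01287 = 0.6629 m/s; Re = 3.073e+04; ε/D = 1.87e-05; Haaland → f = 0.02322; ΔP_B = f(L/D)(ρV²/2) = 4.548e+04 Pa.
ΔP_A/ΔP_B = 1.55e+04/4.548e+04 = 0.341.

ΔP_A/ΔP_B ≈ 0.341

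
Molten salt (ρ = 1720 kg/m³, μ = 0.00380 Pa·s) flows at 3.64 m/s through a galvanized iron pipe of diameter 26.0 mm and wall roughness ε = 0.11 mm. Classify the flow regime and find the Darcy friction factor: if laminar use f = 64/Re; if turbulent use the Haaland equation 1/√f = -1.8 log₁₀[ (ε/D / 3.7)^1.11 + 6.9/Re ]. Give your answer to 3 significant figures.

f ≈ 0.0311

Re = ρVD/μ = 1720·3.64·0.026/0.0038 = 4.284e+04.
Re > 4000 → turbulent. ε/D = 0.00011/0.026 = 0.00423; Haaland: 1/√f = -1.8 log₁₀[0.000543 + 0.000161] = 5.675, so f = 0.03106.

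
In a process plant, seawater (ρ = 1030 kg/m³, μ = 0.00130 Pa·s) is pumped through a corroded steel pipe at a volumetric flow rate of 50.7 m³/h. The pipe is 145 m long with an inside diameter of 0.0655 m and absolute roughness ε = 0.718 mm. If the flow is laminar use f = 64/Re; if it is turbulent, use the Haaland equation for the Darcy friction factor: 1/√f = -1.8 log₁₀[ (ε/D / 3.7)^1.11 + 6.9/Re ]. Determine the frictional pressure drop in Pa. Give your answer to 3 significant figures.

Q = 50.7 m³/h = 50.7/3600 = 0.01408 m³/s.
Cross-sectional area A = πD²/4 = π(0.0655)²/4 = 0.00337 m²; mean velocity V = Q/A = 0.01408/0.00337 = 4.18 m/s.
Reynolds number Re = ρVD/μ = 1030 · 4.18 · 0.0655 / 0.0013 = 2.169e+05.
Re > 4000 → turbulent. Relative roughness ε/D = 0.000718/0.0655 = 0.011. Haaland: 1/√f = -1.8 log₁₀[(0.011/3.7)^1.11 + 6.9/2.169e+05] = -1.8 log₁₀[0.00156 + 3.18e-05] = 5.036, so f = 0.03943.
Darcy-Weisbach: ΔP = f(L/D)(ρV²/2) = 0.03943·(145/0.0655)·(1030·4.18²/2) = 0.03943·2214·8996 = 7.853e+05 Pa.

ΔP ≈ 785000 Pa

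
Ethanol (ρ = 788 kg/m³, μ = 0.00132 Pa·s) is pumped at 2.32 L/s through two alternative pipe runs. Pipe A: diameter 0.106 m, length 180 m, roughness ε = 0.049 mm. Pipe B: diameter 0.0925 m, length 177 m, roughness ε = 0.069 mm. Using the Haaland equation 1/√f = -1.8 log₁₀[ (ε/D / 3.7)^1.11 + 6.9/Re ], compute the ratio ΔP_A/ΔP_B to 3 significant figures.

ΔP_A/ΔP_B ≈ 0.521

Pipe A: V = Q/A = 0.00232/0.008825 = 0.2629 m/s; Re = 1.664e+04; ε/D = 0.000462; Haaland → f = 0.02773; ΔP_A = f(L/D)(ρV²/2) = 1282 Pa.
Pipe B: V = Q/A = 0.00232/0.00672 = 0.3452 m/s; Re = 1.906e+04; ε/D = 0.000746; Haaland → f = 0.02741; ΔP_B = f(L/D)(ρV²/2) = 2463 Pa.
ΔP_A/ΔP_B = 1282/2463 = 0.521.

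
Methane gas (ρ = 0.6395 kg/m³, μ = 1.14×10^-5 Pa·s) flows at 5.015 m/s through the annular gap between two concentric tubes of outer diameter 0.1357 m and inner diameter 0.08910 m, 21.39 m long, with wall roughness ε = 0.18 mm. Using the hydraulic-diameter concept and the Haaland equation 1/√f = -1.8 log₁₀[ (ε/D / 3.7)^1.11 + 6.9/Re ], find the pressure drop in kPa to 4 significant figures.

Hydraulic diameter D_h = 4A/P = D_o - D_i = 0.1357 - 0.0891 = 0.0466 m.
Re = ρVD_h/μ = 0.6395·5.015·0.0466/1.14e-05 = 1.311e+04.
ε/D_h = 0.00018/0.0466 = 0.00386; Haaland gives 1/√f = -1.8 log₁₀[0.000491+0.000526] = 5.387, so f = 0.03446.
ΔP = f(L/D_h)(ρV²/2) = 0.03446·21.39/0.0466·8.042 = 127.2 Pa.
ΔP = 0.1272 kPa.

ΔP ≈ 0.1272 kPa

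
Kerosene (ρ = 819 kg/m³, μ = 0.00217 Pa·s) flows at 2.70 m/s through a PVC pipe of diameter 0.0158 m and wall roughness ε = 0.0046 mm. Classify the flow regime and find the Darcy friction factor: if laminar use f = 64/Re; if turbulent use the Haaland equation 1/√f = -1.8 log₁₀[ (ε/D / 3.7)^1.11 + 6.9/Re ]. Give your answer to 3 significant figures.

Re = ρVD/μ = 819·2.7·0.0158/0.00217 = 1.61e+04.
Re > 4000 → turbulent. ε/D = 4.6e-06/0.0158 = 0.000291; Haaland: 1/√f = -1.8 log₁₀[2.78e-05 + 0.000429] = 6.013, so f = 0.02766.

f ≈ 0.0277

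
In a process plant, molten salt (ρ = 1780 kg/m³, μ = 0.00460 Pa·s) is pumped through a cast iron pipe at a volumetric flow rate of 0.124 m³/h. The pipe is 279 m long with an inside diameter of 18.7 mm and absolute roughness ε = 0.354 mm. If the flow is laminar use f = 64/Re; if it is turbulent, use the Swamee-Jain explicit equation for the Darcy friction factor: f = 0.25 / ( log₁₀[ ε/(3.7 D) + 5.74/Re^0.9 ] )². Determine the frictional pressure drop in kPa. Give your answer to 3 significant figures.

ΔP ≈ 14.7 kPa

Q = 0.124 m³/h = 0.124/3600 = 3.444e-05 m³/s.
Cross-sectional area A = πD²/4 = π(0.0187)²/4 = 0.0002746 m²; mean velocity V = Q/A = 3.444e-05/0.0002746 = 0.1254 m/s.
Reynolds number Re = ρVD/μ = 1780 · 0.1254 · 0.0187 / 0.0046 = 907.5.
Re < 2300 → laminar flow, so f = 64/Re = 64/907.5 = 0.07052 (the turbulent correlation is not needed).
Darcy-Weisbach: ΔP = f(L/D)(ρV²/2) = 0.07052·(279/0.0187)·(1780·0.1254²/2) = 0.07052·1.492e+04·14 = 1.473e+04 Pa.
ΔP = 1.473e+04 Pa = 14.7 kPa.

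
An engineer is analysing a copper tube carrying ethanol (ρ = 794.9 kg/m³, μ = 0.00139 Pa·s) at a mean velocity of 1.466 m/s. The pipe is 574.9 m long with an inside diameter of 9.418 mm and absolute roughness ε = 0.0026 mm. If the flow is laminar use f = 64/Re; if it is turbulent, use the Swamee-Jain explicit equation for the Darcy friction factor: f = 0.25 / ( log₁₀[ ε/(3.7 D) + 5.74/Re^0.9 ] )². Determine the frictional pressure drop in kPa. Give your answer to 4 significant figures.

Reynolds number Re = ρVD/μ = 794.9 · 1.466 · 0.009418 / 0.00139 = 7896.
Re > 4000 → turbulent. Relative roughness ε/D = 2.6e-06/0.009418 = 0.000276. Swamee-Jain: f = 0.25/(log₁₀[0.000276/3.7 + 5.74/7896^0.9])² = 0.25/(log₁₀[7.46e-05 + 0.00178])² = 0.25/(-2.731)² = 0.03352.
Darcy-Weisbach: ΔP = f(L/D)(ρV²/2) = 0.03352·(574.9/0.009418)·(794.9·1.466²/2) = 0.03352·6.104e+04·854.2 = 1.748e+06 Pa.
ΔP = 1.748e+06 Pa = 1748 kPa.

ΔP ≈ 1748 kPa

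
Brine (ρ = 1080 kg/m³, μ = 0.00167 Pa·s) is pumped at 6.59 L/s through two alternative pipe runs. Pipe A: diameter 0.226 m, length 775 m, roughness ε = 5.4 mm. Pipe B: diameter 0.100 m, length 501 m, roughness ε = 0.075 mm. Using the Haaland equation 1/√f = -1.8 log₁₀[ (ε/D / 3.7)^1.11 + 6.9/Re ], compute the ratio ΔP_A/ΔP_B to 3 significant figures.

ΔP_A/ΔP_B ≈ 0.0619

Pipe A: V = Q/A = 0.00659/0.04011 = 0.1643 m/s; Re = 2.401e+04; ε/D = 0.0239; Haaland → f = 0.05366; ΔP_A = f(L/D)(ρV²/2) = 2681 Pa.
Pipe B: V = Q/A = 0.00659/0.007854 = 0.8391 m/s; Re = 5.426e+04; ε/D = 0.00075; Haaland → f = 0.02273; ΔP_B = f(L/D)(ρV²/2) = 4.33e+04 Pa.
ΔP_A/ΔP_B = 2681/4.33e+04 = 0.0619.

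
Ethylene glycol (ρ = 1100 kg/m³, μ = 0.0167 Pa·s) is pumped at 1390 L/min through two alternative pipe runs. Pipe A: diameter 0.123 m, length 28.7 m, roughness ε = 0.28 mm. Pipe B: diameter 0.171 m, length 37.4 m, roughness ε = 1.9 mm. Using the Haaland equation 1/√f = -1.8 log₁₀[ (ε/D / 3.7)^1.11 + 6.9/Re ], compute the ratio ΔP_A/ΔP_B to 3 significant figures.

ΔP_A/ΔP_B ≈ 2.84

Pipe A: V = Q/A = 0.02317/0.01188 = 1.95 m/s; Re = 1.58e+04; ε/D = 0.00228; Haaland → f = 0.03113; ΔP_A = f(L/D)(ρV²/2) = 1.518e+04 Pa.
Pipe B: V = Q/A = 0.02317/0.02297 = 1.009 m/s; Re = 1.136e+04; ε/D = 0.0111; Haaland → f = 0.04365; ΔP_B = f(L/D)(ρV²/2) = 5343 Pa.
ΔP_A/ΔP_B = 1.518e+04/5343 = 2.84.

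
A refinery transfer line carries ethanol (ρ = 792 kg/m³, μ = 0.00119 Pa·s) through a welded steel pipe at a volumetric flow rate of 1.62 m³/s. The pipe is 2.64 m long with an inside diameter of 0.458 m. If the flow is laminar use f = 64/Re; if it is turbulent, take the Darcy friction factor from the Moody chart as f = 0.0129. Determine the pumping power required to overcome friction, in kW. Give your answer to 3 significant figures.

Cross-sectional area A = πD²/4 = π(0.458)²/4 = 0.1647 m²; mean velocity V = Q/A = 1.62/0.1647 = 9.833 m/s.
Reynolds number Re = ρVD/μ = 792 · 9.833 · 0.458 / 0.00119 = 2.997e+06.
Re > 4000 → turbulent; use the Moody-chart value f = 0.0129.
Darcy-Weisbach: ΔP = f(L/D)(ρV²/2) = 0.0129·(2.64/0.458)·(792·9.833²/2) = 0.0129·5.764·3.829e+04 = 2847 Pa.
Pumping power P = QΔP = 1.62·2847 = 4612 W = 4.61 kW.

P ≈ 4.61 kW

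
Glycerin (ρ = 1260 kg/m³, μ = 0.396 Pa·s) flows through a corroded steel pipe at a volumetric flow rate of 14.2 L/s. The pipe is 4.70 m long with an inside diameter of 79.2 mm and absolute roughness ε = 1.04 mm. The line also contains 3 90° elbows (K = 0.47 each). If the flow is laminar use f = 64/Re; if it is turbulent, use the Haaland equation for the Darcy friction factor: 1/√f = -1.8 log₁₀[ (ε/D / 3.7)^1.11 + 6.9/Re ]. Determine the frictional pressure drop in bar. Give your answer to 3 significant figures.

ΔP ≈ 0.347 bar

Q = 14.2 L/s = 14.2/1000 = 0.0142 m³/s.
Cross-sectional area A = πD²/4 = π(0.0792)²/4 = 0.004927 m²; mean velocity V = Q/A = 0.0142/0.004927 = 2.882 m/s.
Reynolds number Re = ρVD/μ = 1260 · 2.882 · 0.0792 / 0.396 = 726.4.
Re < 2300 → laminar flow, so f = 64/Re = 64/726.4 = 0.08811 (the turbulent correlation is not needed).
Total minor-loss coefficient ΣK = 3·0.47 = 1.41.
ΔP = [f·L/D + ΣK]·(ρV²/2) = [0.08811·4.7/0.0792 + 1.41]·(1260·2.882²/2) = [5.229 + 1.41]·5234 = 3.475e+04 Pa.
ΔP = 3.475e+04 Pa = 0.347 bar.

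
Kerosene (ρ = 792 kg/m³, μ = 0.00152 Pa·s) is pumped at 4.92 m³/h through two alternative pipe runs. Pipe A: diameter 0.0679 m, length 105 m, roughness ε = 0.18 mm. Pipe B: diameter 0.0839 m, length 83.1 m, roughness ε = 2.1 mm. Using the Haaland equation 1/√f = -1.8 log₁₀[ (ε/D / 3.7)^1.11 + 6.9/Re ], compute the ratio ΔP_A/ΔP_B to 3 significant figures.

ΔP_A/ΔP_B ≈ 2.11

Pipe A: V = Q/A = 0.001367/0.003621 = 0.3774 m/s; Re = 1.335e+04; ε/D = 0.00265; Haaland → f = 0.03262; ΔP_A = f(L/D)(ρV²/2) = 2846 Pa.
Pipe B: V = Q/A = 0.001367/0.005529 = 0.2472 m/s; Re = 1.081e+04; ε/D = 0.025; Haaland → f = 0.05624; ΔP_B = f(L/D)(ρV²/2) = 1348 Pa.
ΔP_A/ΔP_B = 2846/1348 = 2.11.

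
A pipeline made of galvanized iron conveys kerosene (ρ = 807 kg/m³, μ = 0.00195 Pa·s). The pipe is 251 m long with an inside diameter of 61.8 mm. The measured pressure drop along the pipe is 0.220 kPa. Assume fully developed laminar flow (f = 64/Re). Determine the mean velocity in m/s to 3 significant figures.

V ≈ 0.0536 m/s

For laminar flow, f = 64/Re with Re = ρVD/μ, so Darcy-Weisbach reduces to ΔP = 32μLV/D². Solving for V: V = ΔP·D²/(32μL) = 220·(0.0618)²/(32·0.00195·251) = 0.05365 m/s.
Check: Re = ρVD/μ = 807·0.05365·0.0618/0.00195 = 1372 < 2300, so the laminar assumption holds.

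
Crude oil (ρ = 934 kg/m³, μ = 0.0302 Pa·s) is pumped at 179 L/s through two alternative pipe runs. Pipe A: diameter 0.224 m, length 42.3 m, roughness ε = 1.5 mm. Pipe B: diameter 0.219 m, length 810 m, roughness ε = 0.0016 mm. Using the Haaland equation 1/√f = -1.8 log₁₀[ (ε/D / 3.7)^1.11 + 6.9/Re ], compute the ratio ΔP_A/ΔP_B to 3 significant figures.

ΔP_A/ΔP_B ≈ 0.0721

Pipe A: V = Q/A = 0.179/0.03941 = 4.542 m/s; Re = 3.147e+04; ε/D = 0.0067; Haaland → f = 0.03547; ΔP_A = f(L/D)(ρV²/2) = 6.454e+04 Pa.
Pipe B: V = Q/A = 0.179/0.03767 = 4.752 m/s; Re = 3.219e+04; ε/D = 7.31e-06; Haaland → f = 0.02294; ΔP_B = f(L/D)(ρV²/2) = 8.948e+05 Pa.
ΔP_A/ΔP_B = 6.454e+04/8.948e+05 = 0.0721.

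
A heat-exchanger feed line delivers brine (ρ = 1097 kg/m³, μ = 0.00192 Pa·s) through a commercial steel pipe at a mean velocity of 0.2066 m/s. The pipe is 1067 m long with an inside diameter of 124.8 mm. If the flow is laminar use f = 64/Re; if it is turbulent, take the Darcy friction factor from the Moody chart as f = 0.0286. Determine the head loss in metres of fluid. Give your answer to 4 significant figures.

Reynolds number Re = ρVD/μ = 1097 · 0.2066 · 0.1248 / 0.00192 = 1.473e+04.
Re > 4000 → turbulent; use the Moody-chart value f = 0.0286.
Darcy-Weisbach: ΔP = f(L/D)(ρV²/2) = 0.0286·(1067/0.1248)·(1097·0.2066²/2) = 0.0286·8550·23.41 = 5725 Pa.
Head loss h_f = ΔP/(ρg) = 5725/(1097·9.81) = 0.5320 m.

h_f ≈ 0.5320 m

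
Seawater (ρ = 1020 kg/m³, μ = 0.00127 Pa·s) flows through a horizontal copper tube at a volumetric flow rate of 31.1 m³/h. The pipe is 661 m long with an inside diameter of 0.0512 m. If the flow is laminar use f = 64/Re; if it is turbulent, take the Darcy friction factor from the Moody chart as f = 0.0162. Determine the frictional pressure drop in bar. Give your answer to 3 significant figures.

ΔP ≈ 18.8 bar

Q = 31.1 m³/h = 31.1/3600 = 0.008639 m³/s.
Cross-sectional area A = πD²/4 = π(0.0512)²/4 = 0.002059 m²; mean velocity V = Q/A = 0.008639/0.002059 = 4.196 m/s.
Reynolds number Re = ρVD/μ = 1020 · 4.196 · 0.0512 / 0.00127 = 1.725e+05.
Re > 4000 → turbulent; use the Moody-chart value f = 0.0162.
Darcy-Weisbach: ΔP = f(L/D)(ρV²/2) = 0.0162·(661/0.0512)·(1020·4.196²/2) = 0.0162·1.291e+04·8979 = 1.878e+06 Pa.
ΔP = 1.878e+06 Pa = 18.8 bar.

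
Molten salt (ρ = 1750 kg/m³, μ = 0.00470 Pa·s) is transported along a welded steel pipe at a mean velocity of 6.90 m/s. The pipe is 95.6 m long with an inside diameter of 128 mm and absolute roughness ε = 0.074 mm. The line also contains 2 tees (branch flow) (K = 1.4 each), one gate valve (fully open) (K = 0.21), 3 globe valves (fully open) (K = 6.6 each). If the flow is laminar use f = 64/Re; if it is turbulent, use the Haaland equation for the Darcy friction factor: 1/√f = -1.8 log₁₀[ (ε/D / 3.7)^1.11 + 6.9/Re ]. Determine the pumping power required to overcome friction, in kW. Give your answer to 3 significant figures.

P ≈ 135 kW

Reynolds number Re = ρVD/μ = 1750 · 6.9 · 0.128 / 0.0047 = 3.289e+05.
Re > 4000 → turbulent. Relative roughness ε/D = 7.4e-05/0.128 = 0.000578. Haaland: 1/√f = -1.8 log₁₀[(0.000578/3.7)^1.11 + 6.9/3.289e+05] = -1.8 log₁₀[5.96e-05 + 2.1e-05] = 7.369, so f = 0.01842.
Total minor-loss coefficient ΣK = 2·1.4 + 1·0.21 + 3·6.6 = 22.8.
ΔP = [f·L/D + ΣK]·(ρV²/2) = [0.01842·95.6/0.128 + 22.8]·(1750·6.9²/2) = [13.75 + 22.8]·4.166e+04 = 1.523e+06 Pa.
Q = V·A = 6.9·0.01287 = 0.08879 m³/s.
Pumping power P = QΔP = 0.08879·1.523e+06 = 135200 W = 135 kW.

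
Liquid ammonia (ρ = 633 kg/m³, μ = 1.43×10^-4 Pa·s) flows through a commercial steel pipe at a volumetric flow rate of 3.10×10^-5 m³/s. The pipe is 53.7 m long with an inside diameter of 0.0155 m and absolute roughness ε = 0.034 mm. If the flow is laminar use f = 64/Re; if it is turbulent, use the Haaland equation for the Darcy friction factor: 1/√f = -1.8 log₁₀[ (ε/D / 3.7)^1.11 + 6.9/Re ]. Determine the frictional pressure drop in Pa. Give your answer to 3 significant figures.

ΔP ≈ 976 Pa

Cross-sectional area A = πD²/4 = π(0.0155)²/4 = 0.0001887 m²; mean velocity V = Q/A = 3.1e-05/0.0001887 = 0.1643 m/s.
Reynolds number Re = ρVD/μ = 633 · 0.1643 · 0.0155 / 0.000143 = 1.127e+04.
Re > 4000 → turbulent. Relative roughness ε/D = 3.4e-05/0.0155 = 0.00219. Haaland: 1/√f = -1.8 log₁₀[(0.00219/3.7)^1.11 + 6.9/1.127e+04] = -1.8 log₁₀[0.000262 + 0.000612] = 5.505, so f = 0.03299.
Darcy-Weisbach: ΔP = f(L/D)(ρV²/2) = 0.03299·(53.7/0.0155)·(633·0.1643²/2) = 0.03299·3465·8.543 = 976.5 Pa.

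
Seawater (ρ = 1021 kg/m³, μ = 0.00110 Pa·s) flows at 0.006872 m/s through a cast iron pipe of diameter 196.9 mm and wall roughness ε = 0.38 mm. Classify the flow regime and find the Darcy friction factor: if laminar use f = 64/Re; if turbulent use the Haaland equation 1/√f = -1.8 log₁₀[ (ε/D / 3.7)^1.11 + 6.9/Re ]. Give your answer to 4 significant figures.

Re = ρVD/μ = 1021·0.006872·0.1969/0.0011 = 1256.
Re < 2300 → laminar, so f = 64/Re = 0.05096 (roughness is irrelevant in laminar flow).

f ≈ 0.05096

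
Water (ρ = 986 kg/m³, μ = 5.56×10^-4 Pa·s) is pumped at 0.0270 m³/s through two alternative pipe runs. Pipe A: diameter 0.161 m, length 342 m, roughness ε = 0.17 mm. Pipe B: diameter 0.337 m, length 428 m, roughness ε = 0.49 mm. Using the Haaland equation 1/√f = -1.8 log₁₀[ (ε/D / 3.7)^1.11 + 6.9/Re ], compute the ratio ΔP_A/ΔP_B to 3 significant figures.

ΔP_A/ΔP_B ≈ 29.2

Pipe A: V = Q/A = 0.027/0.02036 = 1.326 m/s; Re = 3.787e+05; ε/D = 0.00106; Haaland → f = 0.02059; ΔP_A = f(L/D)(ρV²/2) = 3.794e+04 Pa.
Pipe B: V = Q/A = 0.027/0.0892 = 0.3027 m/s; Re = 1.809e+05; ε/D = 0.00145; Haaland → f = 0.02266; ΔP_B = f(L/D)(ρV²/2) = 1300 Pa.
ΔP_A/ΔP_B = 3.794e+04/1300 = 29.2.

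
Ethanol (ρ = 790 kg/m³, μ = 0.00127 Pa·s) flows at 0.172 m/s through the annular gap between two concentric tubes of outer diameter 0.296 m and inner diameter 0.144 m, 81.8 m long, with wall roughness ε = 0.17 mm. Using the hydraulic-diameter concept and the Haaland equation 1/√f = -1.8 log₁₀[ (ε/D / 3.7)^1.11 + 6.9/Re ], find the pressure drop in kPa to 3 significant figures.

Hydraulic diameter D_h = 4A/P = D_o - D_i = 0.296 - 0.144 = 0.152 m.
Re = ρVD_h/μ = 790·0.172·0.152/0.00127 = 1.626e+04.
ε/D_h = 0.00017/0.152 = 0.00112; Haaland gives 1/√f = -1.8 log₁₀[0.000124+0.000424] = 5.87, so f = 0.02902.
ΔP = f(L/D_h)(ρV²/2) = 0.02902·81.8/0.152·11.69 = 182.5 Pa.
ΔP = 0.183 kPa.

ΔP ≈ 0.183 kPa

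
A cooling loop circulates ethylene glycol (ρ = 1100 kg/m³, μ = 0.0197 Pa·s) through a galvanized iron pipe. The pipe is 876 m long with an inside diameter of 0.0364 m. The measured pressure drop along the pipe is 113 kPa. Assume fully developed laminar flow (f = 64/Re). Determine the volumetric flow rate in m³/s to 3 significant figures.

For laminar flow, f = 64/Re with Re = ρVD/μ, so Darcy-Weisbach reduces to ΔP = 32μLV/D². Solving for V: V = ΔP·D²/(32μL) = 1.13e+05·(0.0364)²/(32·0.0197·876) = 0.2711 m/s.
Check: Re = ρVD/μ = 1100·0.2711·0.0364/0.0197 = 551 < 2300, so the laminar assumption holds.
Q = V·A = 0.2711·(π/4·0.0364²) = 0.0002821 m³/s = 2.82×10^-4 m³/s.

Q ≈ 2.82×10^-4 m³/s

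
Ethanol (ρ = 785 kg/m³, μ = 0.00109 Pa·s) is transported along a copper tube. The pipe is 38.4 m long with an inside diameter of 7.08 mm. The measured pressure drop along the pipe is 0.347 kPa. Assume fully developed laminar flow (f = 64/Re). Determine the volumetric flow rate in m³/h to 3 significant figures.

For laminar flow, f = 64/Re with Re = ρVD/μ, so Darcy-Weisbach reduces to ΔP = 32μLV/D². Solving for V: V = ΔP·D²/(32μL) = 347·(0.00708)²/(32·0.00109·38.4) = 0.01299 m/s.
Check: Re = ρVD/μ = 785·0.01299·0.00708/0.00109 = 66.22 < 2300, so the laminar assumption holds.
Q = V·A = 0.01299·(π/4·0.00708²) = 5.113e-07 m³/s = 0.00184 m³/h.

Q ≈ 0.00184 m³/h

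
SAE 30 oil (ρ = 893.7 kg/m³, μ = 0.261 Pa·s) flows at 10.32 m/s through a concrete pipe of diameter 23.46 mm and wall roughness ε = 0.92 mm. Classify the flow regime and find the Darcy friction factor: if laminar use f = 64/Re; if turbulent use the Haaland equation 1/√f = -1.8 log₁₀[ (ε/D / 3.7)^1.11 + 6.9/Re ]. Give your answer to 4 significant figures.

Re = ρVD/μ = 893.7·10.32·0.02346/0.261 = 829.
Re < 2300 → laminar, so f = 64/Re = 0.0772 (roughness is irrelevant in laminar flow).

f ≈ 0.07720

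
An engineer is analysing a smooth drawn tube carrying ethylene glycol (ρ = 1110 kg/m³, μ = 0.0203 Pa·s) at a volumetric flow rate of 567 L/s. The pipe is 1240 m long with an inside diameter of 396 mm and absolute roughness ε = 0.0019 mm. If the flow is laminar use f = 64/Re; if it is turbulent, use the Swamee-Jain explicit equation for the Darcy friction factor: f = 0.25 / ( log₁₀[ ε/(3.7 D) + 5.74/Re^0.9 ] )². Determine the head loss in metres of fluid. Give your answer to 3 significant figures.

h_f ≈ 60.6 m

Q = 567 L/s = 567/1000 = 0.567 m³/s.
Cross-sectional area A = πD²/4 = π(0.396)²/4 = 0.1232 m²; mean velocity V = Q/A = 0.567/0.1232 = 4.604 m/s.
Reynolds number Re = ρVD/μ = 1110 · 4.604 · 0.396 / 0.0203 = 9.968e+04.
Re > 4000 → turbulent. Relative roughness ε/D = 1.9e-06/0.396 = 4.8e-06. Swamee-Jain: f = 0.25/(log₁₀[4.8e-06/3.7 + 5.74/9.968e+04^0.9])² = 0.25/(log₁₀[1.3e-06 + 0.000182])² = 0.25/(-3.737)² = 0.0179.
Darcy-Weisbach: ΔP = f(L/D)(ρV²/2) = 0.0179·(1240/0.396)·(1110·4.604²/2) = 0.0179·3131·1.176e+04 = 6.594e+05 Pa.
Head loss h_f = ΔP/(ρg) = 6.594e+05/(1110·9.81) = 60.6 m.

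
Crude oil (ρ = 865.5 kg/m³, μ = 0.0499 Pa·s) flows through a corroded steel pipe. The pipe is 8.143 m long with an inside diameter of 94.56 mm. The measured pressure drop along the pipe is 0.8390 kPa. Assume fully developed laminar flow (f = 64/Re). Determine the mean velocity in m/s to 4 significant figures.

V ≈ 0.5770 m/s

For laminar flow, f = 64/Re with Re = ρVD/μ, so Darcy-Weisbach reduces to ΔP = 32μLV/D². Solving for V: V = ΔP·D²/(32μL) = 839·(0.09456)²/(32·0.0499·8.143) = 0.577 m/s.
Check: Re = ρVD/μ = 865.5·0.577·0.09456/0.0499 = 946.3 < 2300, so the laminar assumption holds.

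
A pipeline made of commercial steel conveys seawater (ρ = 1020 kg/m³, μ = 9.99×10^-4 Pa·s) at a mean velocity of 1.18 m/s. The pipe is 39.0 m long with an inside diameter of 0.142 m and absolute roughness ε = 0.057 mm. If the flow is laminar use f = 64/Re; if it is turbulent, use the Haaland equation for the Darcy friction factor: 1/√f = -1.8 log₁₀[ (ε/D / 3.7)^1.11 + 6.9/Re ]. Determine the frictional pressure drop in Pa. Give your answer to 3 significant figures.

Reynolds number Re = ρVD/μ = 1020 · 1.18 · 0.142 / 0.000999 = 1.711e+05.
Re > 4000 → turbulent. Relative roughness ε/D = 5.7e-05/0.142 = 0.000401. Haaland: 1/√f = -1.8 log₁₀[(0.000401/3.7)^1.11 + 6.9/1.711e+05] = -1.8 log₁₀[3.97e-05 + 4.03e-05] = 7.374, so f = 0.01839.
Darcy-Weisbach: ΔP = f(L/D)(ρV²/2) = 0.01839·(39/0.142)·(1020·1.18²/2) = 0.01839·274.6·710.1 = 3587 Pa.

ΔP ≈ 3590 Pa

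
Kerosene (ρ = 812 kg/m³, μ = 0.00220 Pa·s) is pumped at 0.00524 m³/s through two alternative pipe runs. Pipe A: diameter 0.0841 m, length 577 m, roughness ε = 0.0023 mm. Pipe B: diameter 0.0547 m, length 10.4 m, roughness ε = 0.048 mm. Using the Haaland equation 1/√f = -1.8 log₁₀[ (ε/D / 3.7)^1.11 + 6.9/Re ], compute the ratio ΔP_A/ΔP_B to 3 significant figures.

ΔP_A/ΔP_B ≈ 6.39

Pipe A: V = Q/A = 0.00524/0.005555 = 0.9433 m/s; Re = 2.928e+04; ε/D = 2.73e-05; Haaland → f = 0.0235; ΔP_A = f(L/D)(ρV²/2) = 5.825e+04 Pa.
Pipe B: V = Q/A = 0.00524/0.00235 = 2.23 m/s; Re = 4.502e+04; ε/D = 0.000878; Haaland → f = 0.02374; ΔP_B = f(L/D)(ρV²/2) = 9112 Pa.
ΔP_A/ΔP_B = 5.825e+04/9112 = 6.39.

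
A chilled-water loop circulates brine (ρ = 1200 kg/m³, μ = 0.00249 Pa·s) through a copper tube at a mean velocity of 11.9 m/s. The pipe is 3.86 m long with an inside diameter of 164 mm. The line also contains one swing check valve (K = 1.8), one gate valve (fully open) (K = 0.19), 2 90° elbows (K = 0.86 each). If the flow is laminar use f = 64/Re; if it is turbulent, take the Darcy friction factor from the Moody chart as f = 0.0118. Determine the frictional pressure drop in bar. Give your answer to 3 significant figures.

Reynolds number Re = ρVD/μ = 1200 · 11.9 · 0.164 / 0.00249 = 9.405e+05.
Re > 4000 → turbulent; use the Moody-chart value f = 0.0118.
Total minor-loss coefficient ΣK = 1·1.8 + 1·0.19 + 2·0.86 = 3.71.
ΔP = [f·L/D + ΣK]·(ρV²/2) = [0.0118·3.86/0.164 + 3.71]·(1200·11.9²/2) = [0.2777 + 3.71]·8.497e+04 = 3.388e+05 Pa.
ΔP = 3.388e+05 Pa = 3.39 bar.

ΔP ≈ 3.39 bar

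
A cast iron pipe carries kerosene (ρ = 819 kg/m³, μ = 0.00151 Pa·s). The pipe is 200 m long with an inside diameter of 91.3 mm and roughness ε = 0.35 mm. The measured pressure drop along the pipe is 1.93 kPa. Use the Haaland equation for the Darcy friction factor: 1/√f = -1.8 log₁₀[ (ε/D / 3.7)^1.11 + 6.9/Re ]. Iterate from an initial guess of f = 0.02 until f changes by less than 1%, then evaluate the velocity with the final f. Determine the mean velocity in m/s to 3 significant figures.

Rearranging Darcy-Weisbach: V = √(2·ΔP·D/(f·L·ρ)). With ε/D = 0.00035/0.0913 = 0.00383, iterate starting from f = 0.02:
  f = 0.02 → V = √(2·1930·0.0913/(0.02·200·819)) = 0.328 m/s; Re = ρVD/μ = 1.624e+04; f → 0.03339
  f = 0.03339 → V = 0.2538 m/s; Re = 1.257e+04; f → 0.03464
  f = 0.03464 → V = 0.2492 m/s; Re = 1.234e+04; f → 0.03474
Converged (Δf/f < 1%). With the final f = 0.03474: V = √(2·1930·0.0913/(0.03474·200·819)) = 0.2489 m/s.

V ≈ 0.249 m/s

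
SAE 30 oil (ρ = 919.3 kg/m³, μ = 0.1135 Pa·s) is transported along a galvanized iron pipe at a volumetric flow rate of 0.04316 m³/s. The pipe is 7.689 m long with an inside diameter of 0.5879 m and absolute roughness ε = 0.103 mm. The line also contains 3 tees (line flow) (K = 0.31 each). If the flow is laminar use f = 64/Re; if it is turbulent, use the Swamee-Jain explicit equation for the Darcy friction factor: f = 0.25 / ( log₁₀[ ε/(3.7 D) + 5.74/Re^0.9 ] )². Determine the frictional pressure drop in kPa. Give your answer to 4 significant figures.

Cross-sectional area A = πD²/4 = π(0.5879)²/4 = 0.2715 m²; mean velocity V = Q/A = 0.04316/0.2715 = 0.159 m/s.
Reynolds number Re = ρVD/μ = 919.3 · 0.159 · 0.5879 / 0.114 = 757.1.
Re < 2300 → laminar flow, so f = 64/Re = 64/757.1 = 0.08453 (the turbulent correlation is not needed).
Total minor-loss coefficient ΣK = 3·0.31 = 0.93.
ΔP = [f·L/D + ΣK]·(ρV²/2) = [0.08453·7.689/0.5879 + 0.93]·(919.3·0.159²/2) = [1.106 + 0.93]·11.62 = 23.65 Pa.
ΔP = 23.65 Pa = 0.02365 kPa.

ΔP ≈ 0.02365 kPa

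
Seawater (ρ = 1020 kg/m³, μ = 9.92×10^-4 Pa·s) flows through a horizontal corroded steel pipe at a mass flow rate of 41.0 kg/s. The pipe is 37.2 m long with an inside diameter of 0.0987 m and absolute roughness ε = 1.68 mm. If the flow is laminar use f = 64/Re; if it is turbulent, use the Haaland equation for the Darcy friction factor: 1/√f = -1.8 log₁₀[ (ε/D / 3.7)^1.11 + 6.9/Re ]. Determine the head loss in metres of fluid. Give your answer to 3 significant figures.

A = πD²/4 = π(0.0987)²/4 = 0.007651 m²; mean velocity V = ṁ/(ρA) = 41/(1020 · 0.007651) = 5.254 m/s.
Reynolds number Re = ρVD/μ = 1020 · 5.254 · 0.0987 / 0.000992 = 5.332e+05.
Re > 4000 → turbulent. Relative roughness ε/D = 0.00168/0.0987 = 0.017. Haaland: 1/√f = -1.8 log₁₀[(0.017/3.7)^1.11 + 6.9/5.332e+05] = -1.8 log₁₀[0.00255 + 1.29e-05] = 4.666, so f = 0.04594.
Darcy-Weisbach: ΔP = f(L/D)(ρV²/2) = 0.04594·(37.2/0.0987)·(1020·5.254²/2) = 0.04594·376.9·1.408e+04 = 2.437e+05 Pa.
Head loss h_f = ΔP/(ρg) = 2.437e+05/(1020·9.81) = 24.4 m.

h_f ≈ 24.4 m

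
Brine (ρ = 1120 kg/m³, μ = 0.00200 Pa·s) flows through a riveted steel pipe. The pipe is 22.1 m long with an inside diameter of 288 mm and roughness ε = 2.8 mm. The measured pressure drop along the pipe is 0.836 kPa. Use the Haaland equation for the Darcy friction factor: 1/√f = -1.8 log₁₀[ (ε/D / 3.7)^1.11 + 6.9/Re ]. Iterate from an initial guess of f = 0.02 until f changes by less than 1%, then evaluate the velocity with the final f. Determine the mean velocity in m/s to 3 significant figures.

Rearranging Darcy-Weisbach: V = √(2·ΔP·D/(f·L·ρ)). With ε/D = 0.0028/0.288 = 0.00972, iterate starting from f = 0.02:
  f = 0.02 → V = √(2·836·0.288/(0.02·22.1·1120)) = 0.9863 m/s; Re = ρVD/μ = 1.591e+05; f → 0.03798
  f = 0.03798 → V = 0.7157 m/s; Re = 1.154e+05; f → 0.03811
Converged (Δf/f < 1%). With the final f = 0.03811: V = √(2·836·0.288/(0.03811·22.1·1120)) = 0.7144 m/s.

V ≈ 0.714 m/s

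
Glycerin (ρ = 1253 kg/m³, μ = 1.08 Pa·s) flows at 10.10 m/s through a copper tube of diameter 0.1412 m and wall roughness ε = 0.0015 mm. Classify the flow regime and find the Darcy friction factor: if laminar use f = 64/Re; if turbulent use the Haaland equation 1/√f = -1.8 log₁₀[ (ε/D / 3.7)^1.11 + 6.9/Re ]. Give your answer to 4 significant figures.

f ≈ 0.03868

Re = ρVD/μ = 1253·10.1·0.1412/1.08 = 1655.
Re < 2300 → laminar, so f = 64/Re = 0.03868 (roughness is irrelevant in laminar flow).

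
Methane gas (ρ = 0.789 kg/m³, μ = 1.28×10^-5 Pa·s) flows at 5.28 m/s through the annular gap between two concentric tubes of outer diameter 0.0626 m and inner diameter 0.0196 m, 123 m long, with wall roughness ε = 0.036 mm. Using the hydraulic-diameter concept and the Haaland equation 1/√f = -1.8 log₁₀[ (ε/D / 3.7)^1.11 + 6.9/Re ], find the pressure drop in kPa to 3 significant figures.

ΔP ≈ 0.928 kPa

Hydraulic diameter D_h = 4A/P = D_o - D_i = 0.0626 - 0.0196 = 0.043 m.
Re = ρVD_h/μ = 0.789·5.28·0.043/1.28e-05 = 1.399e+04.
ε/D_h = 3.6e-05/0.043 = 0.000837; Haaland gives 1/√f = -1.8 log₁₀[8.99e-05+0.000493] = 5.822, so f = 0.0295.
ΔP = f(L/D_h)(ρV²/2) = 0.0295·123/0.043·11 = 928.2 Pa.
ΔP = 0.928 kPa.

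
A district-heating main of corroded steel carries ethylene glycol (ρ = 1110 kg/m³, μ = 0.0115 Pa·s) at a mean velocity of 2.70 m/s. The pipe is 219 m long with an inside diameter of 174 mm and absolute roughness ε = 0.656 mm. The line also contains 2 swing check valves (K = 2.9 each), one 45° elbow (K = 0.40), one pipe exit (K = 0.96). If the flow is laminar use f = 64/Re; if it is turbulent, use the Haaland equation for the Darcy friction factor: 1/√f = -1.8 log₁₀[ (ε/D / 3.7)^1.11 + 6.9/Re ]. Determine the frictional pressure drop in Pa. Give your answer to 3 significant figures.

ΔP ≈ 182000 Pa

Reynolds number Re = ρVD/μ = 1110 · 2.7 · 0.174 / 0.0115 = 4.535e+04.
Re > 4000 → turbulent. Relative roughness ε/D = 0.000656/0.174 = 0.00377. Haaland: 1/√f = -1.8 log₁₀[(0.00377/3.7)^1.11 + 6.9/4.535e+04] = -1.8 log₁₀[0.000478 + 0.000152] = 5.762, so f = 0.03013.
Total minor-loss coefficient ΣK = 2·2.9 + 1·0.4 + 1·0.96 = 7.16.
ΔP = [f·L/D + ΣK]·(ρV²/2) = [0.03013·219/0.174 + 7.16]·(1110·2.7²/2) = [37.92 + 7.16]·4046 = 1.824e+05 Pa.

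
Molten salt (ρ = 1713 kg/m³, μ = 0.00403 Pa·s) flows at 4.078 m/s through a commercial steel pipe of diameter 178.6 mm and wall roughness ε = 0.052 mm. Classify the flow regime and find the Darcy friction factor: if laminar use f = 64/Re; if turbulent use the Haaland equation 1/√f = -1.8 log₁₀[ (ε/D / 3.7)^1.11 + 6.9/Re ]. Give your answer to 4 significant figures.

Re = ρVD/μ = 1713·4.078·0.1786/0.00403 = 3.096e+05.
Re > 4000 → turbulent. ε/D = 5.2e-05/0.1786 = 0.000291; Haaland: 1/√f = -1.8 log₁₀[2.78e-05 + 2.23e-05] = 7.74, so f = 0.01669.

f ≈ 0.01669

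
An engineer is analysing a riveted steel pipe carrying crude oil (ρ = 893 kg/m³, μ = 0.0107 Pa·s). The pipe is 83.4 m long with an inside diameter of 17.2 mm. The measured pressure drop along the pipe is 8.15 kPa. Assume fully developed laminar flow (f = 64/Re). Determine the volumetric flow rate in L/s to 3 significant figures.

Q ≈ 0.0196 L/s

For laminar flow, f = 64/Re with Re = ρVD/μ, so Darcy-Weisbach reduces to ΔP = 32μLV/D². Solving for V: V = ΔP·D²/(32μL) = 8150·(0.0172)²/(32·0.0107·83.4) = 0.08443 m/s.
Check: Re = ρVD/μ = 893·0.08443·0.0172/0.0107 = 121.2 < 2300, so the laminar assumption holds.
Q = V·A = 0.08443·(π/4·0.0172²) = 1.962e-05 m³/s = 0.0196 L/s.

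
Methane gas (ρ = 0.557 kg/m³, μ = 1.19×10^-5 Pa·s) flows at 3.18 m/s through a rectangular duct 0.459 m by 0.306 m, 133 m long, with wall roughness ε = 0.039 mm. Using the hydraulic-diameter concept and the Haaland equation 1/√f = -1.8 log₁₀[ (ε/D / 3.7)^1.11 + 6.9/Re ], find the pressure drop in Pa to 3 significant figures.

Hydraulic diameter D_h = 4A/P = 4·(0.459·0.306)/(2·(0.459+0.306)) = 0.5618/1.53 = 0.3672 m.
Re = ρVD_h/μ = 0.557·3.18·0.3672/1.19e-05 = 5.466e+04.
ε/D_h = 3.9e-05/0.3672 = 0.000106; Haaland gives 1/√f = -1.8 log₁₀[9.09e-06+0.000126] = 6.963, so f = 0.02062.
ΔP = f(L/D_h)(ρV²/2) = 0.02062·133/0.3672·2.816 = 21.04 Pa.

ΔP ≈ 21.0 Pa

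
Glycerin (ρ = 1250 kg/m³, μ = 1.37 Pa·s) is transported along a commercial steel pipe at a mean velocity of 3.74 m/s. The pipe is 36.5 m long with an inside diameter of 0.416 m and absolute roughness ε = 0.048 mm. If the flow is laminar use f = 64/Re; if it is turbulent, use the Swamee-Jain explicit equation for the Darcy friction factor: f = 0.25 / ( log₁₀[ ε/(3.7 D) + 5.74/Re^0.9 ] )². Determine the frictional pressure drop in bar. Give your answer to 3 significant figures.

Reynolds number Re = ρVD/μ = 1250 · 3.74 · 0.416 / 1.37 = 1420.
Re < 2300 → laminar flow, so f = 64/Re = 64/1420 = 0.04508 (the turbulent correlation is not needed).
Darcy-Weisbach: ΔP = f(L/D)(ρV²/2) = 0.04508·(36.5/0.416)·(1250·3.74²/2) = 0.04508·87.74·8742 = 3.458e+04 Pa.
ΔP = 3.458e+04 Pa = 0.346 bar.

ΔP ≈ 0.346 bar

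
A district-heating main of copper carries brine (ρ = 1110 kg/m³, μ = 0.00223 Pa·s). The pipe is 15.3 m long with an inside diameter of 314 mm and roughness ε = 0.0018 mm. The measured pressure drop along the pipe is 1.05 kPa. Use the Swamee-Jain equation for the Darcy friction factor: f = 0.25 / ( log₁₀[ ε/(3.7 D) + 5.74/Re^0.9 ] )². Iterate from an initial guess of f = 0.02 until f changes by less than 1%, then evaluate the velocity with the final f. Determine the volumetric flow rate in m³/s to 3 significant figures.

Q ≈ 0.125 m³/s

Rearranging Darcy-Weisbach: V = √(2·ΔP·D/(f·L·ρ)). With ε/D = 1.8e-06/0.314 = 5.73e-06, iterate starting from f = 0.02:
  f = 0.02 → V = √(2·1050·0.314/(0.02·15.3·1110)) = 1.393 m/s; Re = ρVD/μ = 2.178e+05; f → 0.01533
  f = 0.01533 → V = 1.591 m/s; Re = 2.487e+05; f → 0.01495
  f = 0.01495 → V = 1.611 m/s; Re = 2.519e+05; f → 0.01492
Converged (Δf/f < 1%). With the final f = 0.01492: V = √(2·1050·0.314/(0.01492·15.3·1110)) = 1.613 m/s.
Q = V·A = 1.613·(π/4·0.314²) = 0.1249 m³/s = 0.125 m³/s.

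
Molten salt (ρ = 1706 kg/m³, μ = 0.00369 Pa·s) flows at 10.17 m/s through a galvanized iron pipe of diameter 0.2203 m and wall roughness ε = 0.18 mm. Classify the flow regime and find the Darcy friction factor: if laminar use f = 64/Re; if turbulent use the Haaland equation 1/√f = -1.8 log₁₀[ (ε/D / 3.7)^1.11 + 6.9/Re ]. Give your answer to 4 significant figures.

f ≈ 0.01904

Re = ρVD/μ = 1706·10.17·0.2203/0.00369 = 1.036e+06.
Re > 4000 → turbulent. ε/D = 0.00018/0.2203 = 0.000817; Haaland: 1/√f = -1.8 log₁₀[8.75e-05 + 6.66e-06] = 7.247, so f = 0.01904.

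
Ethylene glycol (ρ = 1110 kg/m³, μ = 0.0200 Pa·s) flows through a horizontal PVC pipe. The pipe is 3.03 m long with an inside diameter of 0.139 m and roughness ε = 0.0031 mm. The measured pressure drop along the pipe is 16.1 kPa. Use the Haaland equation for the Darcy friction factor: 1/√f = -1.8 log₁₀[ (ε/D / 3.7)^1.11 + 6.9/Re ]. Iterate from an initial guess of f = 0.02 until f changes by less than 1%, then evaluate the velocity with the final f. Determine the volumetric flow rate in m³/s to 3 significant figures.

Rearranging Darcy-Weisbach: V = √(2·ΔP·D/(f·L·ρ)). With ε/D = 3.1e-06/0.139 = 2.23e-05, iterate starting from f = 0.02:
  f = 0.02 → V = √(2·1.61e+04·0.139/(0.02·3.03·1110)) = 8.157 m/s; Re = ρVD/μ = 6.293e+04; f → 0.01974
  f = 0.01974 → V = 8.21 m/s; Re = 6.333e+04; f → 0.01972
Converged (Δf/f < 1%). With the final f = 0.01972: V = √(2·1.61e+04·0.139/(0.01972·3.03·1110)) = 8.215 m/s.
Q = V·A = 8.215·(π/4·0.139²) = 0.1247 m³/s = 0.125 m³/s.

Q ≈ 0.125 m³/s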